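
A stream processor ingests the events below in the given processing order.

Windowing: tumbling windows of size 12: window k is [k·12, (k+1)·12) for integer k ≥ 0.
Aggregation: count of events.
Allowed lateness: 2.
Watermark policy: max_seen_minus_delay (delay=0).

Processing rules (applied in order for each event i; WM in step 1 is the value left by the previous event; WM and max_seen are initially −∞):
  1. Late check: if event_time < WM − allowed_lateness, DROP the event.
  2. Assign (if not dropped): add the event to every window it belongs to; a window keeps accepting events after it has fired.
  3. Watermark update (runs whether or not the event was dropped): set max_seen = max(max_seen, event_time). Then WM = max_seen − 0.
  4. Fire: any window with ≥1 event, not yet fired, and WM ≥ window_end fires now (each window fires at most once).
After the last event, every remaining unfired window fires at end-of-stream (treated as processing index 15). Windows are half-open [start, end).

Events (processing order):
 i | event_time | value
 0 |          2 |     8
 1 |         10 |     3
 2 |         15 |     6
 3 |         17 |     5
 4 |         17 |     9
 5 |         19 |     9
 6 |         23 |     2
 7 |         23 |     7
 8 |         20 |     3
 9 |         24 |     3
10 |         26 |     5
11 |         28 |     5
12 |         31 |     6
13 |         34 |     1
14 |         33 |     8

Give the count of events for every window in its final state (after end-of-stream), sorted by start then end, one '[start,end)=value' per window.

i=0 t=2 v=8: → [0,12); WM=2
i=1 t=10 v=3: → [0,12); WM=10
i=2 t=15 v=6: → [12,24); WM=15; [0,12) fires=2
i=3 t=17 v=5: → [12,24); WM=17
i=4 t=17 v=9: → [12,24); WM=17
i=5 t=19 v=9: → [12,24); WM=19
i=6 t=23 v=2: → [12,24); WM=23
i=7 t=23 v=7: → [12,24); WM=23
i=8 t=20 v=3: DROP (t<23-2); WM=23
i=9 t=24 v=3: → [24,36); WM=24; [12,24) fires=6
i=10 t=26 v=5: → [24,36); WM=26
i=11 t=28 v=5: → [24,36); WM=28
i=12 t=31 v=6: → [24,36); WM=31
i=13 t=34 v=1: → [24,36); WM=34
i=14 t=33 v=8: → [24,36); WM=34

[0,12)=2 [12,24)=6 [24,36)=6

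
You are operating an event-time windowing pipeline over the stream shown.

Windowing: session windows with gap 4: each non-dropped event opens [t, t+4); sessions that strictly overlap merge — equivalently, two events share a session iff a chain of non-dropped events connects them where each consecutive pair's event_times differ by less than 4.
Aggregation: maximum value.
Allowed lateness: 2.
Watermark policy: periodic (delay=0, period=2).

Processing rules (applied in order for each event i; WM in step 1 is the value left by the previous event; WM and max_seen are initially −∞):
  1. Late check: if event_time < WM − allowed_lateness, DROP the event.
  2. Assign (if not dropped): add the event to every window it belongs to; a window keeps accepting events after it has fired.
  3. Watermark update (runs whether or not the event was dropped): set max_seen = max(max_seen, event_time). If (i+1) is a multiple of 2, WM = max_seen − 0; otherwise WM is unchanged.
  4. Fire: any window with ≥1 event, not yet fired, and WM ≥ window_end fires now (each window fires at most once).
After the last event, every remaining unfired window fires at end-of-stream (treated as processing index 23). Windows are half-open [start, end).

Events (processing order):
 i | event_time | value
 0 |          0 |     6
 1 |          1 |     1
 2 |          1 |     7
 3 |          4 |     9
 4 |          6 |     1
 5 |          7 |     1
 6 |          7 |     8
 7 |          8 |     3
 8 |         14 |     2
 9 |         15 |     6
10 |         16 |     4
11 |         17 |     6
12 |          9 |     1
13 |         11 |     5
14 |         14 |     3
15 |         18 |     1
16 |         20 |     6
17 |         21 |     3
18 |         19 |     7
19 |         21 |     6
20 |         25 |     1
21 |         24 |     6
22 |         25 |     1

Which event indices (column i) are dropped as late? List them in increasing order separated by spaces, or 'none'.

i=0 t=0 v=6: → [0,4); WM=−∞
i=1 t=1 v=1: → [0,5); WM=1
i=2 t=1 v=7: → [0,5); WM=1
i=3 t=4 v=9: → [0,8); WM=4
i=4 t=6 v=1: → [0,10); WM=4
i=5 t=7 v=1: → [0,11); WM=7
i=6 t=7 v=8: → [0,11); WM=7
i=7 t=8 v=3: → [0,12); WM=8
i=8 t=14 v=2: → [14,18); WM=8
i=9 t=15 v=6: → [14,19); WM=15
i=10 t=16 v=4: → [14,20); WM=15
i=11 t=17 v=6: → [14,21); WM=17
i=12 t=9 v=1: DROP (t<17-2); WM=17
i=13 t=11 v=5: DROP (t<17-2); WM=17
i=14 t=14 v=3: DROP (t<17-2); WM=17
i=15 t=18 v=1: → [14,22); WM=18
i=16 t=20 v=6: → [14,24); WM=18
i=17 t=21 v=3: → [14,25); WM=21
i=18 t=19 v=7: → [14,25); WM=21
i=19 t=21 v=6: → [14,25); WM=21
i=20 t=25 v=1: → [25,29); WM=21
i=21 t=24 v=6: → [14,29); WM=25
i=22 t=25 v=1: → [14,29); WM=25

12 13 14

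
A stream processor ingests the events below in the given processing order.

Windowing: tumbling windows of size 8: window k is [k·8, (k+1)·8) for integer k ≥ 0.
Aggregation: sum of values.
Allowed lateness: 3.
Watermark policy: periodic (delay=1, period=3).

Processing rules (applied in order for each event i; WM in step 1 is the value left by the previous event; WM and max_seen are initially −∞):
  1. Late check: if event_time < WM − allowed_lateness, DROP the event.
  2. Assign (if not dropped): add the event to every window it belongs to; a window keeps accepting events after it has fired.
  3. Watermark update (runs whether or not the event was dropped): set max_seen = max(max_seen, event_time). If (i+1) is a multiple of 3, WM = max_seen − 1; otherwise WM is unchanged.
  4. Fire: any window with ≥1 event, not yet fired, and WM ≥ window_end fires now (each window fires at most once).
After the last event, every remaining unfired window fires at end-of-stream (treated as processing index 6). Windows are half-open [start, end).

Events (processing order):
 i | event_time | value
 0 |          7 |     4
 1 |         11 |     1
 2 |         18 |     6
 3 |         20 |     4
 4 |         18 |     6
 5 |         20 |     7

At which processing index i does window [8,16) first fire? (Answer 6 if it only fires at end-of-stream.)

2

i=0 t=7 v=4: → [0,8); WM=−∞
i=1 t=11 v=1: → [8,16); WM=−∞
i=2 t=18 v=6: → [16,24); WM=17; [0,8) fires=4 [8,16) fires=1
i=3 t=20 v=4: → [16,24); WM=17
i=4 t=18 v=6: → [16,24); WM=17
i=5 t=20 v=7: → [16,24); WM=19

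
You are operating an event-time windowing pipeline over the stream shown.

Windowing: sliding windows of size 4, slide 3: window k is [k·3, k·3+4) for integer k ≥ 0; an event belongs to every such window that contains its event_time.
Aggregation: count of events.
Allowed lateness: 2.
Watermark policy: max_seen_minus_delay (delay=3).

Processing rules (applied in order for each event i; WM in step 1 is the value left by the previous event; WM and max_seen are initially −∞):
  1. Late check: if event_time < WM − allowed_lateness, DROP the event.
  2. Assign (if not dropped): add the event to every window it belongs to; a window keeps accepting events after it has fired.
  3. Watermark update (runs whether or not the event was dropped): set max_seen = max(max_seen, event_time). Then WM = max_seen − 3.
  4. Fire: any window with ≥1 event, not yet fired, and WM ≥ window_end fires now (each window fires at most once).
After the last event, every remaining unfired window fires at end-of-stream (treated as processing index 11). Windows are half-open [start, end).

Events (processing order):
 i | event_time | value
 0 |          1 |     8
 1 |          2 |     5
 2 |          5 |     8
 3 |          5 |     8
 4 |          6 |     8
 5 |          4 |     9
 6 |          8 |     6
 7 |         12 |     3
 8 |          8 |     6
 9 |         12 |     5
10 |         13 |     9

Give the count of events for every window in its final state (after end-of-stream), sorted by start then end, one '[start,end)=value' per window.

i=0 t=1 v=8: → [0,4); WM=-2
i=1 t=2 v=5: → [0,4); WM=-1
i=2 t=5 v=8: → [3,7); WM=2
i=3 t=5 v=8: → [3,7); WM=2
i=4 t=6 v=8: → [6,10),[3,7); WM=3
i=5 t=4 v=9: → [3,7); WM=3
i=6 t=8 v=6: → [6,10); WM=5; [0,4) fires=2
i=7 t=12 v=3: → [12,16),[9,13); WM=9; [3,7) fires=4
i=8 t=8 v=6: → [6,10); WM=9
i=9 t=12 v=5: → [12,16),[9,13); WM=9
i=10 t=13 v=9: → [12,16); WM=10; [6,10) fires=3

[0,4)=2 [3,7)=4 [6,10)=3 [9,13)=2 [12,16)=3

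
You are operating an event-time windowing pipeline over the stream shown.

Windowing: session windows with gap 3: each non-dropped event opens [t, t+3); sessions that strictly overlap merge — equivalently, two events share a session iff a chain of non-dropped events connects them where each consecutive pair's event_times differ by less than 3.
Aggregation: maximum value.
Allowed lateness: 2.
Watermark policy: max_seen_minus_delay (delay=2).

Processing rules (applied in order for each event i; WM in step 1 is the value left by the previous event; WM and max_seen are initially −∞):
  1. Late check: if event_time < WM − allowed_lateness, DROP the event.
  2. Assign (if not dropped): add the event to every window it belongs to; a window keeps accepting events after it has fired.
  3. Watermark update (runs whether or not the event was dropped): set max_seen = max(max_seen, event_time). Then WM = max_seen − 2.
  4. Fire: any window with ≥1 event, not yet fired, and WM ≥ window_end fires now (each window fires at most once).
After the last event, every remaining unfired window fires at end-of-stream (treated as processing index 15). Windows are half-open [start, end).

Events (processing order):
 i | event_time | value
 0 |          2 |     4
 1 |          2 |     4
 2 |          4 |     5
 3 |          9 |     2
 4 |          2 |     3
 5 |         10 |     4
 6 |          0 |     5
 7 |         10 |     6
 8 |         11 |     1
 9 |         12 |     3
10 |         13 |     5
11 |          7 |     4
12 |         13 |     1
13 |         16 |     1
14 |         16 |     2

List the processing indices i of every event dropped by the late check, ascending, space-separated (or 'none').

i=0 t=2 v=4: → [2,5); WM=0
i=1 t=2 v=4: → [2,5); WM=0
i=2 t=4 v=5: → [2,7); WM=2
i=3 t=9 v=2: → [9,12); WM=7
i=4 t=2 v=3: DROP (t<7-2); WM=7
i=5 t=10 v=4: → [9,13); WM=8
i=6 t=0 v=5: DROP (t<8-2); WM=8
i=7 t=10 v=6: → [9,13); WM=8
i=8 t=11 v=1: → [9,14); WM=9
i=9 t=12 v=3: → [9,15); WM=10
i=10 t=13 v=5: → [9,16); WM=11
i=11 t=7 v=4: DROP (t<11-2); WM=11
i=12 t=13 v=1: → [9,16); WM=11
i=13 t=16 v=1: → [16,19); WM=14
i=14 t=16 v=2: → [16,19); WM=14

4 6 11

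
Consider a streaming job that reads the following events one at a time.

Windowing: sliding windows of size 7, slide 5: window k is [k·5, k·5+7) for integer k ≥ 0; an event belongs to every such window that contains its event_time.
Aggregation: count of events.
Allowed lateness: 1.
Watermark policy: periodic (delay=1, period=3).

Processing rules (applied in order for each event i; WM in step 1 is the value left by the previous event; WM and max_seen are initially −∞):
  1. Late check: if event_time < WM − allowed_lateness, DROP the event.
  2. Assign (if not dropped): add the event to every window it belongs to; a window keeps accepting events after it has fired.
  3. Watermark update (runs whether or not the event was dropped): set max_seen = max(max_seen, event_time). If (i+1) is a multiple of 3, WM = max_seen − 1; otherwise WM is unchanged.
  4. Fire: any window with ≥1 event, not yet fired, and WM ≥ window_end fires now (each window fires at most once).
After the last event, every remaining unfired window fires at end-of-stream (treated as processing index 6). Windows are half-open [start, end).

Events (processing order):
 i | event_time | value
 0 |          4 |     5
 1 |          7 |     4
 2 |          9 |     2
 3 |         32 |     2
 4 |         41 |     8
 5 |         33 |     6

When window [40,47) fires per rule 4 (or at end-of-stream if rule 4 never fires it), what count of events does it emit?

i=0 t=4 v=5: → [0,7); WM=−∞
i=1 t=7 v=4: → [5,12); WM=−∞
i=2 t=9 v=2: → [5,12); WM=8; [0,7) fires=1
i=3 t=32 v=2: → [30,37); WM=8
i=4 t=41 v=8: → [40,47),[35,42); WM=8
i=5 t=33 v=6: → [30,37); WM=40; [5,12) fires=2 [30,37) fires=2

1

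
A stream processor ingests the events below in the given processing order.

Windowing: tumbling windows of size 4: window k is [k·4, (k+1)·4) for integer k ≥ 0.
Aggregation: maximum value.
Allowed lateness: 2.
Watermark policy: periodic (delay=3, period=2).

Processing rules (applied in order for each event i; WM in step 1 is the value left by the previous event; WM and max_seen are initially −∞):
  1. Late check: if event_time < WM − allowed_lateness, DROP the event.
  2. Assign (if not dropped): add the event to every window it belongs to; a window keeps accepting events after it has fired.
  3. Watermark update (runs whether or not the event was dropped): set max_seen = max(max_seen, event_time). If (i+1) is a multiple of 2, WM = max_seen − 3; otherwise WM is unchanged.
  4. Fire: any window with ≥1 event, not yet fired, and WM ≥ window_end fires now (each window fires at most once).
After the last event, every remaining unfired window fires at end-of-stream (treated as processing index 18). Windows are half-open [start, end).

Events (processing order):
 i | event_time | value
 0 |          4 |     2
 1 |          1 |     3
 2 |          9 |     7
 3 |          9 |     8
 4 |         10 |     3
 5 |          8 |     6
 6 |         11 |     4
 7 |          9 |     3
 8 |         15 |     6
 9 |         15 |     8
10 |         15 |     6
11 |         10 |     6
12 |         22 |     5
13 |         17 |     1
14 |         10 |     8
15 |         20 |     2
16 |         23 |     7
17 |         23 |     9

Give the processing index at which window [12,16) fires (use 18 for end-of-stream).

i=0 t=4 v=2: → [4,8); WM=−∞
i=1 t=1 v=3: → [0,4); WM=1
i=2 t=9 v=7: → [8,12); WM=1
i=3 t=9 v=8: → [8,12); WM=6; [0,4) fires=3
i=4 t=10 v=3: → [8,12); WM=6
i=5 t=8 v=6: → [8,12); WM=7
i=6 t=11 v=4: → [8,12); WM=7
i=7 t=9 v=3: → [8,12); WM=8; [4,8) fires=2
i=8 t=15 v=6: → [12,16); WM=8
i=9 t=15 v=8: → [12,16); WM=12; [8,12) fires=8
i=10 t=15 v=6: → [12,16); WM=12
i=11 t=10 v=6: → [8,12); WM=12
i=12 t=22 v=5: → [20,24); WM=12
i=13 t=17 v=1: → [16,20); WM=19; [12,16) fires=8
i=14 t=10 v=8: DROP (t<19-2); WM=19
i=15 t=20 v=2: → [20,24); WM=19
i=16 t=23 v=7: → [20,24); WM=19
i=17 t=23 v=9: → [20,24); WM=20; [16,20) fires=1

13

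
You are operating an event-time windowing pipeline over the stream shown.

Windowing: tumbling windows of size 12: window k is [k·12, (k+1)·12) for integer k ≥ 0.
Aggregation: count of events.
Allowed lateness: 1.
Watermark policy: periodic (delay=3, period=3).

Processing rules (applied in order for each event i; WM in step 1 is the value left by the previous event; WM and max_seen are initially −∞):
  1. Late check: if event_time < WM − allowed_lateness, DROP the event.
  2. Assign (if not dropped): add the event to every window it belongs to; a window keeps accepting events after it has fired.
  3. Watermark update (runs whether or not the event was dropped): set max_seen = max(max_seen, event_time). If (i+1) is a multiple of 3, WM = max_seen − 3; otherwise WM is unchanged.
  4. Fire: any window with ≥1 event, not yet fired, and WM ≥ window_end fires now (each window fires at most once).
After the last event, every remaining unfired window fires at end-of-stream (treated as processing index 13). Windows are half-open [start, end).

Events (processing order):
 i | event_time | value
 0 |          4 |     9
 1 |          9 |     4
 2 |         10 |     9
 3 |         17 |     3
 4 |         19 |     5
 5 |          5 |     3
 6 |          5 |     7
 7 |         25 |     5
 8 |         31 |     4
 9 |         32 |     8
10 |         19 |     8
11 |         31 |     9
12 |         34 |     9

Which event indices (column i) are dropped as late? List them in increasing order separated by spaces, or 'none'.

i=0 t=4 v=9: → [0,12); WM=−∞
i=1 t=9 v=4: → [0,12); WM=−∞
i=2 t=10 v=9: → [0,12); WM=7
i=3 t=17 v=3: → [12,24); WM=7
i=4 t=19 v=5: → [12,24); WM=7
i=5 t=5 v=3: DROP (t<7-1); WM=16; [0,12) fires=3
i=6 t=5 v=7: DROP (t<16-1); WM=16
i=7 t=25 v=5: → [24,36); WM=16
i=8 t=31 v=4: → [24,36); WM=28; [12,24) fires=2
i=9 t=32 v=8: → [24,36); WM=28
i=10 t=19 v=8: DROP (t<28-1); WM=28
i=11 t=31 v=9: → [24,36); WM=29
i=12 t=34 v=9: → [24,36); WM=29

5 6 10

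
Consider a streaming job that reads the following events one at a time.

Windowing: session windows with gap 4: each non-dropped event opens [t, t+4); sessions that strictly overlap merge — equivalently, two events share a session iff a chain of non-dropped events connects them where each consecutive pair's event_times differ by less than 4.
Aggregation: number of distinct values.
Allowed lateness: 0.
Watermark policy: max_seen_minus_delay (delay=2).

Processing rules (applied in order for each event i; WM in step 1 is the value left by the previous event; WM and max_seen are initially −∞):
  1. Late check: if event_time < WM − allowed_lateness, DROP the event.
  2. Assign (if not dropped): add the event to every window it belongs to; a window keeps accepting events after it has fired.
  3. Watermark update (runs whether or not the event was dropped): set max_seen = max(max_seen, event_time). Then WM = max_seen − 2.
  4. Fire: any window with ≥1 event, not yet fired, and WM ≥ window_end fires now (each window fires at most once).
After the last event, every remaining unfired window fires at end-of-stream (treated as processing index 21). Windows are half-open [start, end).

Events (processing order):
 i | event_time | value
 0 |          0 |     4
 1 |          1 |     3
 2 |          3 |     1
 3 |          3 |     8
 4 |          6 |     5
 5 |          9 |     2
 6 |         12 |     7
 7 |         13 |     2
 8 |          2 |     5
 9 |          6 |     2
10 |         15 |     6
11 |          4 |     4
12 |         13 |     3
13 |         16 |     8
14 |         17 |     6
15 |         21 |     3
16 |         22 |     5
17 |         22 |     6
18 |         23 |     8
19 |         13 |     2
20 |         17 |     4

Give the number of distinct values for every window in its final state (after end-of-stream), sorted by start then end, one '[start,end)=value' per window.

[0,21)=8 [21,27)=4

i=0 t=0 v=4: → [0,4); WM=-2
i=1 t=1 v=3: → [0,5); WM=-1
i=2 t=3 v=1: → [0,7); WM=1
i=3 t=3 v=8: → [0,7); WM=1
i=4 t=6 v=5: → [0,10); WM=4
i=5 t=9 v=2: → [0,13); WM=7
i=6 t=12 v=7: → [0,16); WM=10
i=7 t=13 v=2: → [0,17); WM=11
i=8 t=2 v=5: DROP (t<11-0); WM=11
i=9 t=6 v=2: DROP (t<11-0); WM=11
i=10 t=15 v=6: → [0,19); WM=13
i=11 t=4 v=4: DROP (t<13-0); WM=13
i=12 t=13 v=3: → [0,19); WM=13
i=13 t=16 v=8: → [0,20); WM=14
i=14 t=17 v=6: → [0,21); WM=15
i=15 t=21 v=3: → [21,25); WM=19
i=16 t=22 v=5: → [21,26); WM=20
i=17 t=22 v=6: → [21,26); WM=20
i=18 t=23 v=8: → [21,27); WM=21
i=19 t=13 v=2: DROP (t<21-0); WM=21
i=20 t=17 v=4: DROP (t<21-0); WM=21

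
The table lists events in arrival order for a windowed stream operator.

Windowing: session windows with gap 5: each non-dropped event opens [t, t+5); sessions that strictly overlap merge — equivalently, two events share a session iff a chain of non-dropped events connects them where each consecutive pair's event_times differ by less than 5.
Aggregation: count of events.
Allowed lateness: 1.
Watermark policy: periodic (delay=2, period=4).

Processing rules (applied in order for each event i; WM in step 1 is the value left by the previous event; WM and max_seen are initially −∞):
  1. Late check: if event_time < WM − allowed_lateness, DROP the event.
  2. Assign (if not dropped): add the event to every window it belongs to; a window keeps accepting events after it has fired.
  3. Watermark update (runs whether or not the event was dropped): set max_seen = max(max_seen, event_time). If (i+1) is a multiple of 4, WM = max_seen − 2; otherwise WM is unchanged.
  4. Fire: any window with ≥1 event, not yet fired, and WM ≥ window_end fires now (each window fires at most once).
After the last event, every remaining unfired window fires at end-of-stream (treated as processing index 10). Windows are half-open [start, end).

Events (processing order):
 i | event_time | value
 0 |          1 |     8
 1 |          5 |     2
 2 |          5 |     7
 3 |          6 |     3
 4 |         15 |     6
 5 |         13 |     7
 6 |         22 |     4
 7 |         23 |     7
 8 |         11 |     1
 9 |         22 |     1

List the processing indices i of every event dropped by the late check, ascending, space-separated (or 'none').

8

i=0 t=1 v=8: → [1,6); WM=−∞
i=1 t=5 v=2: → [1,10); WM=−∞
i=2 t=5 v=7: → [1,10); WM=−∞
i=3 t=6 v=3: → [1,11); WM=4
i=4 t=15 v=6: → [15,20); WM=4
i=5 t=13 v=7: → [13,20); WM=4
i=6 t=22 v=4: → [22,27); WM=4
i=7 t=23 v=7: → [22,28); WM=21
i=8 t=11 v=1: DROP (t<21-1); WM=21
i=9 t=22 v=1: → [22,28); WM=21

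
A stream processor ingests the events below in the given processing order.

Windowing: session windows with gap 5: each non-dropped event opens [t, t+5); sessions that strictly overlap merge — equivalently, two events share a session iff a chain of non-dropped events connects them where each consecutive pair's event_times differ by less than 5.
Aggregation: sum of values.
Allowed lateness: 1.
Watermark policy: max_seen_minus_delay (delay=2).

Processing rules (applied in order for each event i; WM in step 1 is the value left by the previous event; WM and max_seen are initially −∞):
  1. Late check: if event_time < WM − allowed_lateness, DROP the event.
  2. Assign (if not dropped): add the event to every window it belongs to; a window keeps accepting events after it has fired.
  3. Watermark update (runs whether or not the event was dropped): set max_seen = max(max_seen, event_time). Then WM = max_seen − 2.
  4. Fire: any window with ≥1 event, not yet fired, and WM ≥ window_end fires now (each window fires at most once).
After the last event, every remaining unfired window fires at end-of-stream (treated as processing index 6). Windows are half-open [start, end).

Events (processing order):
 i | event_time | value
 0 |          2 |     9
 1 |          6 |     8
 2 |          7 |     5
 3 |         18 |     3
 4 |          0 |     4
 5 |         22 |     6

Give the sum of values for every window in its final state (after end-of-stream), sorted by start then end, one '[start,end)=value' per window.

[2,12)=22 [18,27)=9

i=0 t=2 v=9: → [2,7); WM=0
i=1 t=6 v=8: → [2,11); WM=4
i=2 t=7 v=5: → [2,12); WM=5
i=3 t=18 v=3: → [18,23); WM=16
i=4 t=0 v=4: DROP (t<16-1); WM=16
i=5 t=22 v=6: → [18,27); WM=20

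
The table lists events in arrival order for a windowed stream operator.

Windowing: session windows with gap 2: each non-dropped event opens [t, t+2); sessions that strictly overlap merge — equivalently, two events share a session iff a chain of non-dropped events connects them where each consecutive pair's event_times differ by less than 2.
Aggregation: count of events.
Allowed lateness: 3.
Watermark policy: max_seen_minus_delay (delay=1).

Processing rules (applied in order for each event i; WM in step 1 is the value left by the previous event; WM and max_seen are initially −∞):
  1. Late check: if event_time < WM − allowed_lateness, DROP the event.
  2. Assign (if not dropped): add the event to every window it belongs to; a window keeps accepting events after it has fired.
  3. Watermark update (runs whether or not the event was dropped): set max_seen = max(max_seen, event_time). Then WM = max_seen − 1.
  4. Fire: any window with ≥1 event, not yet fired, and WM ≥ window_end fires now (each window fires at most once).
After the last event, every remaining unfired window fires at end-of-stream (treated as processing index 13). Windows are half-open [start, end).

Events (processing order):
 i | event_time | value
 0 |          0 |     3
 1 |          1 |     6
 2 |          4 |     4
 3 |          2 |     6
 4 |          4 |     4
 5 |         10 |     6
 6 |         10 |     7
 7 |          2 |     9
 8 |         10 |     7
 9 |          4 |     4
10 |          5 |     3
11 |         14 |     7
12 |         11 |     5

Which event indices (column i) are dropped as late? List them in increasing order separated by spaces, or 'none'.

i=0 t=0 v=3: → [0,2); WM=-1
i=1 t=1 v=6: → [0,3); WM=0
i=2 t=4 v=4: → [4,6); WM=3
i=3 t=2 v=6: → [0,4); WM=3
i=4 t=4 v=4: → [4,6); WM=3
i=5 t=10 v=6: → [10,12); WM=9
i=6 t=10 v=7: → [10,12); WM=9
i=7 t=2 v=9: DROP (t<9-3); WM=9
i=8 t=10 v=7: → [10,12); WM=9
i=9 t=4 v=4: DROP (t<9-3); WM=9
i=10 t=5 v=3: DROP (t<9-3); WM=9
i=11 t=14 v=7: → [14,16); WM=13
i=12 t=11 v=5: → [10,13); WM=13

7 9 10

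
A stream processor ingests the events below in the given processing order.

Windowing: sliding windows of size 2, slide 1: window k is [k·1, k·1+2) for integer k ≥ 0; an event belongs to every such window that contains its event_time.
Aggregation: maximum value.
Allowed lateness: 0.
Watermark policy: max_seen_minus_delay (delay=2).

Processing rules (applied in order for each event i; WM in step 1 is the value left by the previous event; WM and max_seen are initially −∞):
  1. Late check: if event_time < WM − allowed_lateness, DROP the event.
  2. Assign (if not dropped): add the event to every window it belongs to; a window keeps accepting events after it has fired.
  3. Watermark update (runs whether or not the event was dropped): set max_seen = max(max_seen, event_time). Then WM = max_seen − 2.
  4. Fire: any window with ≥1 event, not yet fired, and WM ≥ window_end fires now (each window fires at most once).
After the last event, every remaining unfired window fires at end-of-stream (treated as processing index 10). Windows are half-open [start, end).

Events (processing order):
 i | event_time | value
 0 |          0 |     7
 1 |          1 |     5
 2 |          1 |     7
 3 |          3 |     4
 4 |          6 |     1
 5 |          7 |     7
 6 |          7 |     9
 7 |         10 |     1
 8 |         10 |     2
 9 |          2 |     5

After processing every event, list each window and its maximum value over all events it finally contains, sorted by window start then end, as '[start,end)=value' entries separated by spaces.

[0,2)=7 [1,3)=7 [2,4)=4 [3,5)=4 [5,7)=1 [6,8)=9 [7,9)=9 [9,11)=2 [10,12)=2

i=0 t=0 v=7: → [0,2); WM=-2
i=1 t=1 v=5: → [1,3),[0,2); WM=-1
i=2 t=1 v=7: → [1,3),[0,2); WM=-1
i=3 t=3 v=4: → [3,5),[2,4); WM=1
i=4 t=6 v=1: → [6,8),[5,7); WM=4; [0,2) fires=7 [1,3) fires=7 [2,4) fires=4
i=5 t=7 v=7: → [7,9),[6,8); WM=5; [3,5) fires=4
i=6 t=7 v=9: → [7,9),[6,8); WM=5
i=7 t=10 v=1: → [10,12),[9,11); WM=8; [5,7) fires=1 [6,8) fires=9
i=8 t=10 v=2: → [10,12),[9,11); WM=8
i=9 t=2 v=5: DROP (t<8-0); WM=8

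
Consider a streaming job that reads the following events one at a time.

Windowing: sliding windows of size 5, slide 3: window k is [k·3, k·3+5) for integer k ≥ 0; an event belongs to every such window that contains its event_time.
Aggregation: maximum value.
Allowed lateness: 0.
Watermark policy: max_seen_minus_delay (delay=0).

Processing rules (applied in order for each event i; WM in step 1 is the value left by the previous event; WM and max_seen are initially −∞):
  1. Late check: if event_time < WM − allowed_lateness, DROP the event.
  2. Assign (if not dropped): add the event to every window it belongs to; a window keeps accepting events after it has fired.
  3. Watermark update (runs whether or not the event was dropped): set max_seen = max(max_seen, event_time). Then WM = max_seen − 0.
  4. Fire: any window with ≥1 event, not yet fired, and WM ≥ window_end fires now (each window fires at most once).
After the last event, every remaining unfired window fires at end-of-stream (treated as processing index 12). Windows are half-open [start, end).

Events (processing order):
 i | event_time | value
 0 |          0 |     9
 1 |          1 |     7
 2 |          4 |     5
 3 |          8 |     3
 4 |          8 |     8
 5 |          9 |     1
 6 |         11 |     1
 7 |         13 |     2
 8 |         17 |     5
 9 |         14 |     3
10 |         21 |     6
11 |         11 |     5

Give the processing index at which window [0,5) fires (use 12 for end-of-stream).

i=0 t=0 v=9: → [0,5); WM=0
i=1 t=1 v=7: → [0,5); WM=1
i=2 t=4 v=5: → [3,8),[0,5); WM=4
i=3 t=8 v=3: → [6,11); WM=8; [0,5) fires=9 [3,8) fires=5
i=4 t=8 v=8: → [6,11); WM=8
i=5 t=9 v=1: → [9,14),[6,11); WM=9
i=6 t=11 v=1: → [9,14); WM=11; [6,11) fires=8
i=7 t=13 v=2: → [12,17),[9,14); WM=13
i=8 t=17 v=5: → [15,20); WM=17; [9,14) fires=2 [12,17) fires=2
i=9 t=14 v=3: DROP (t<17-0); WM=17
i=10 t=21 v=6: → [21,26),[18,23); WM=21; [15,20) fires=5
i=11 t=11 v=5: DROP (t<21-0); WM=21

3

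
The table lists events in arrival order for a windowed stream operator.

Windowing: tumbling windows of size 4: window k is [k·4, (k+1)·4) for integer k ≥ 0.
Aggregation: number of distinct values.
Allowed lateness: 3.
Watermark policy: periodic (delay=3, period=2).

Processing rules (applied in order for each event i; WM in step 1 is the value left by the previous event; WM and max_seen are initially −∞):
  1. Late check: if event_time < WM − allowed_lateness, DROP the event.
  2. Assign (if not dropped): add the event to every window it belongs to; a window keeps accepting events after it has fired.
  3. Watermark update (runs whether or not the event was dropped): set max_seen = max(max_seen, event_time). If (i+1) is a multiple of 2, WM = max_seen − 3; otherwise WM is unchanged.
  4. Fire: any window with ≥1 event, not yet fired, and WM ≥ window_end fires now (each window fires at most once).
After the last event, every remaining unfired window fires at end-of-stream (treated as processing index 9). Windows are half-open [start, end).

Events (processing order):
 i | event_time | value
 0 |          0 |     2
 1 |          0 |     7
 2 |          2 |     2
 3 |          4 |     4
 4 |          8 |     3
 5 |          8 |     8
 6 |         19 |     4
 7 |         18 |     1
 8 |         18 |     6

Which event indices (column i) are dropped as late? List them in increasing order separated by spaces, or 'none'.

i=0 t=0 v=2: → [0,4); WM=−∞
i=1 t=0 v=7: → [0,4); WM=-3
i=2 t=2 v=2: → [0,4); WM=-3
i=3 t=4 v=4: → [4,8); WM=1
i=4 t=8 v=3: → [8,12); WM=1
i=5 t=8 v=8: → [8,12); WM=5; [0,4) fires=2
i=6 t=19 v=4: → [16,20); WM=5
i=7 t=18 v=1: → [16,20); WM=16; [4,8) fires=1 [8,12) fires=2
i=8 t=18 v=6: → [16,20); WM=16

none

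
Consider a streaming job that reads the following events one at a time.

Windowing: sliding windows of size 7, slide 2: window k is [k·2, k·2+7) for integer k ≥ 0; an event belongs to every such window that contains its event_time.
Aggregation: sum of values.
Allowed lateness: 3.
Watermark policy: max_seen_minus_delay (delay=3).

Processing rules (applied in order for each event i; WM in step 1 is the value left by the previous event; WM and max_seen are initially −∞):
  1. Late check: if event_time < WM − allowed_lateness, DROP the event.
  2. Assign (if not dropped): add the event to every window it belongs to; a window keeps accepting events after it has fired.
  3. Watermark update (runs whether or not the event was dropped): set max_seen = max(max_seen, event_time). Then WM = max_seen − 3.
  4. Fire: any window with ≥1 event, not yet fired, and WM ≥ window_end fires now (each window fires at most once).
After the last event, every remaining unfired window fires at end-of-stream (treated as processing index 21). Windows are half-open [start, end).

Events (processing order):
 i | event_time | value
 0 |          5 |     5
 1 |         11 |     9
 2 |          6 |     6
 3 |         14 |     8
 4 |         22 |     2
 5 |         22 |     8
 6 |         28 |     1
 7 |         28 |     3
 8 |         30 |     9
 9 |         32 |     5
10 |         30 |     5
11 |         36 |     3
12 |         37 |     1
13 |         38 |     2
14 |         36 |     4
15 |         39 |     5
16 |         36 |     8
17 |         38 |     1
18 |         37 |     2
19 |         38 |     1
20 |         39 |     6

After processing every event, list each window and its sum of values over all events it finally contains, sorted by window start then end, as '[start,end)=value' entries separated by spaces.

[0,7)=11 [2,9)=11 [4,11)=11 [6,13)=15 [8,15)=17 [10,17)=17 [12,19)=8 [14,21)=8 [16,23)=10 [18,25)=10 [20,27)=10 [22,29)=14 [24,31)=18 [26,33)=23 [28,35)=23 [30,37)=34 [32,39)=27 [34,41)=33 [36,43)=33 [38,45)=15

i=0 t=5 v=5: → [4,11),[2,9),[0,7); WM=2
i=1 t=11 v=9: → [10,17),[8,15),[6,13); WM=8; [0,7) fires=5
i=2 t=6 v=6: → [6,13),[4,11),[2,9),[0,7); WM=8
i=3 t=14 v=8: → [14,21),[12,19),[10,17),[8,15); WM=11; [2,9) fires=11 [4,11) fires=11
i=4 t=22 v=2: → [22,29),[20,27),[18,25),[16,23); WM=19; [6,13) fires=15 [8,15) fires=17 [10,17) fires=17 [12,19) fires=8
i=5 t=22 v=8: → [22,29),[20,27),[18,25),[16,23); WM=19
i=6 t=28 v=1: → [28,35),[26,33),[24,31),[22,29); WM=25; [14,21) fires=8 [16,23) fires=10 [18,25) fires=10
i=7 t=28 v=3: → [28,35),[26,33),[24,31),[22,29); WM=25
i=8 t=30 v=9: → [30,37),[28,35),[26,33),[24,31); WM=27; [20,27) fires=10
i=9 t=32 v=5: → [32,39),[30,37),[28,35),[26,33); WM=29; [22,29) fires=14
i=10 t=30 v=5: → [30,37),[28,35),[26,33),[24,31); WM=29
i=11 t=36 v=3: → [36,43),[34,41),[32,39),[30,37); WM=33; [24,31) fires=18 [26,33) fires=23
i=12 t=37 v=1: → [36,43),[34,41),[32,39); WM=34
i=13 t=38 v=2: → [38,45),[36,43),[34,41),[32,39); WM=35; [28,35) fires=23
i=14 t=36 v=4: → [36,43),[34,41),[32,39),[30,37); WM=35
i=15 t=39 v=5: → [38,45),[36,43),[34,41); WM=36
i=16 t=36 v=8: → [36,43),[34,41),[32,39),[30,37); WM=36
i=17 t=38 v=1: → [38,45),[36,43),[34,41),[32,39); WM=36
i=18 t=37 v=2: → [36,43),[34,41),[32,39); WM=36
i=19 t=38 v=1: → [38,45),[36,43),[34,41),[32,39); WM=36
i=20 t=39 v=6: → [38,45),[36,43),[34,41); WM=36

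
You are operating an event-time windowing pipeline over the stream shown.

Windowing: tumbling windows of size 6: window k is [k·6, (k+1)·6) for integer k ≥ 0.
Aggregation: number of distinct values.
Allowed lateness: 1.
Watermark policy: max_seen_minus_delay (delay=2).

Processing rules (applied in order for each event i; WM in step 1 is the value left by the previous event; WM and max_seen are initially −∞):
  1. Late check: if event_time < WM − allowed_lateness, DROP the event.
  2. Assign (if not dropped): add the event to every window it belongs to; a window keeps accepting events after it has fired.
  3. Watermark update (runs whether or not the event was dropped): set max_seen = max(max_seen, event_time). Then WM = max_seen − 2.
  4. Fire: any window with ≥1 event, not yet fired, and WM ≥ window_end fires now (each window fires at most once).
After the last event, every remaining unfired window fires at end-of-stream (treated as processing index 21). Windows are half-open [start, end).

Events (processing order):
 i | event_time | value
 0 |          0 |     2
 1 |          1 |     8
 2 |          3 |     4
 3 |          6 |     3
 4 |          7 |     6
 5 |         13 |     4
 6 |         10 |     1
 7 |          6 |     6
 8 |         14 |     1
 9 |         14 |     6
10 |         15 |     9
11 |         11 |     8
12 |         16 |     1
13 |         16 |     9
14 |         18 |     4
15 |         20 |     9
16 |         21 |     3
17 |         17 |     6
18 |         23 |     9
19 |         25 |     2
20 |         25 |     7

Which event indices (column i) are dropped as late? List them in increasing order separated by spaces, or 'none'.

7 11 17

i=0 t=0 v=2: → [0,6); WM=-2
i=1 t=1 v=8: → [0,6); WM=-1
i=2 t=3 v=4: → [0,6); WM=1
i=3 t=6 v=3: → [6,12); WM=4
i=4 t=7 v=6: → [6,12); WM=5
i=5 t=13 v=4: → [12,18); WM=11; [0,6) fires=3
i=6 t=10 v=1: → [6,12); WM=11
i=7 t=6 v=6: DROP (t<11-1); WM=11
i=8 t=14 v=1: → [12,18); WM=12; [6,12) fires=3
i=9 t=14 v=6: → [12,18); WM=12
i=10 t=15 v=9: → [12,18); WM=13
i=11 t=11 v=8: DROP (t<13-1); WM=13
i=12 t=16 v=1: → [12,18); WM=14
i=13 t=16 v=9: → [12,18); WM=14
i=14 t=18 v=4: → [18,24); WM=16
i=15 t=20 v=9: → [18,24); WM=18; [12,18) fires=4
i=16 t=21 v=3: → [18,24); WM=19
i=17 t=17 v=6: DROP (t<19-1); WM=19
i=18 t=23 v=9: → [18,24); WM=21
i=19 t=25 v=2: → [24,30); WM=23
i=20 t=25 v=7: → [24,30); WM=23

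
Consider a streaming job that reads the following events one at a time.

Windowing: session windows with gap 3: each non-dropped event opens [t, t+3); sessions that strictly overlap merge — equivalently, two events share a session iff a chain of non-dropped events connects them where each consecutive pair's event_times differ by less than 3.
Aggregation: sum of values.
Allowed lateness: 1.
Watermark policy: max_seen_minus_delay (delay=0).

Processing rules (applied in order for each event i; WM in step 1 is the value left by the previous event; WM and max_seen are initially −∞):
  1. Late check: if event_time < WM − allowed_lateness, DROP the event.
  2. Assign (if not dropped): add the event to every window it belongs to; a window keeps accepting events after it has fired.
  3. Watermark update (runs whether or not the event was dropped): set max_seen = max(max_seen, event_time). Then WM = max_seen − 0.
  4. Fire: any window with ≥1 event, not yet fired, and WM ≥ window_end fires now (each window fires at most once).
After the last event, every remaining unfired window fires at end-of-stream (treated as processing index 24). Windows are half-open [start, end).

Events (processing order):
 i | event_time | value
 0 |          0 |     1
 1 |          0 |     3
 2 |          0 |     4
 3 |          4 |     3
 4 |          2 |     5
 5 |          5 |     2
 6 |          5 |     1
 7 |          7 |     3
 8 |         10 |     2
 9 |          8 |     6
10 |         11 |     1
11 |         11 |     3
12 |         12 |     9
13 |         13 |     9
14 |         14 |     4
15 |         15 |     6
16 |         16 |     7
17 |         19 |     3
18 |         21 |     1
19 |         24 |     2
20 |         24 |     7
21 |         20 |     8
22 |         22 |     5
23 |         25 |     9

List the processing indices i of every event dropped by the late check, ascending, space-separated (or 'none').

4 9 21 22

i=0 t=0 v=1: → [0,3); WM=0
i=1 t=0 v=3: → [0,3); WM=0
i=2 t=0 v=4: → [0,3); WM=0
i=3 t=4 v=3: → [4,7); WM=4
i=4 t=2 v=5: DROP (t<4-1); WM=4
i=5 t=5 v=2: → [4,8); WM=5
i=6 t=5 v=1: → [4,8); WM=5
i=7 t=7 v=3: → [4,10); WM=7
i=8 t=10 v=2: → [10,13); WM=10
i=9 t=8 v=6: DROP (t<10-1); WM=10
i=10 t=11 v=1: → [10,14); WM=11
i=11 t=11 v=3: → [10,14); WM=11
i=12 t=12 v=9: → [10,15); WM=12
i=13 t=13 v=9: → [10,16); WM=13
i=14 t=14 v=4: → [10,17); WM=14
i=15 t=15 v=6: → [10,18); WM=15
i=16 t=16 v=7: → [10,19); WM=16
i=17 t=19 v=3: → [19,22); WM=19
i=18 t=21 v=1: → [19,24); WM=21
i=19 t=24 v=2: → [24,27); WM=24
i=20 t=24 v=7: → [24,27); WM=24
i=21 t=20 v=8: DROP (t<24-1); WM=24
i=22 t=22 v=5: DROP (t<24-1); WM=24
i=23 t=25 v=9: → [24,28); WM=25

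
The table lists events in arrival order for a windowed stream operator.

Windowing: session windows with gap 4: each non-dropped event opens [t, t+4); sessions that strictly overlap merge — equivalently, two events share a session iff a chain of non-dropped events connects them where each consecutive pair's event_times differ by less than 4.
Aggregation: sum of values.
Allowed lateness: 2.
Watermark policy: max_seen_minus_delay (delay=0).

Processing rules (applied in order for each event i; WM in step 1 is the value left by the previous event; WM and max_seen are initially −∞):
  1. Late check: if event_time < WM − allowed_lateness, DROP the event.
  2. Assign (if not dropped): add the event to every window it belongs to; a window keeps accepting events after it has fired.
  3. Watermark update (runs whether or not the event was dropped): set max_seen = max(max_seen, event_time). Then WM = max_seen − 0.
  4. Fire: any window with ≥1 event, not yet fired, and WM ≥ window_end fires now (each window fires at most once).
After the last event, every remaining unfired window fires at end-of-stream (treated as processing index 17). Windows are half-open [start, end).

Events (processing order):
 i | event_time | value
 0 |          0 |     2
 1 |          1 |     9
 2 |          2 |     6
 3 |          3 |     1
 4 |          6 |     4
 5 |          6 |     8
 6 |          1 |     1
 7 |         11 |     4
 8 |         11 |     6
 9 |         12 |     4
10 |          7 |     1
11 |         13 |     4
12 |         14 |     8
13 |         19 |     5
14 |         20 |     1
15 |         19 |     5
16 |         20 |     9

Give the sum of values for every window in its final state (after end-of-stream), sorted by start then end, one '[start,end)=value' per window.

[0,10)=30 [11,18)=26 [19,24)=20

i=0 t=0 v=2: → [0,4); WM=0
i=1 t=1 v=9: → [0,5); WM=1
i=2 t=2 v=6: → [0,6); WM=2
i=3 t=3 v=1: → [0,7); WM=3
i=4 t=6 v=4: → [0,10); WM=6
i=5 t=6 v=8: → [0,10); WM=6
i=6 t=1 v=1: DROP (t<6-2); WM=6
i=7 t=11 v=4: → [11,15); WM=11
i=8 t=11 v=6: → [11,15); WM=11
i=9 t=12 v=4: → [11,16); WM=12
i=10 t=7 v=1: DROP (t<12-2); WM=12
i=11 t=13 v=4: → [11,17); WM=13
i=12 t=14 v=8: → [11,18); WM=14
i=13 t=19 v=5: → [19,23); WM=19
i=14 t=20 v=1: → [19,24); WM=20
i=15 t=19 v=5: → [19,24); WM=20
i=16 t=20 v=9: → [19,24); WM=20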